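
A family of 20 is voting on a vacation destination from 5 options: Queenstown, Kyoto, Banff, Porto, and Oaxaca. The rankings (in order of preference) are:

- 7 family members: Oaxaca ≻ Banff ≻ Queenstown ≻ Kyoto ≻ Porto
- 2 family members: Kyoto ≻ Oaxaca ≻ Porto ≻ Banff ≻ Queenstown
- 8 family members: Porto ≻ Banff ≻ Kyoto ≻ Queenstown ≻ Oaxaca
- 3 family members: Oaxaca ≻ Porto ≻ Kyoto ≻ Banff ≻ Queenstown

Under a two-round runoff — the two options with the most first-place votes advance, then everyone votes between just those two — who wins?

Oaxaca

Round 1 first-place votes: Queenstown 0, Kyoto 2, Banff 0, Porto 8, Oaxaca 10.
Oaxaca and Porto advance.
Runoff: Oaxaca is preferred to Porto by 12 voters; Porto by 8.
Oaxaca wins the runoff.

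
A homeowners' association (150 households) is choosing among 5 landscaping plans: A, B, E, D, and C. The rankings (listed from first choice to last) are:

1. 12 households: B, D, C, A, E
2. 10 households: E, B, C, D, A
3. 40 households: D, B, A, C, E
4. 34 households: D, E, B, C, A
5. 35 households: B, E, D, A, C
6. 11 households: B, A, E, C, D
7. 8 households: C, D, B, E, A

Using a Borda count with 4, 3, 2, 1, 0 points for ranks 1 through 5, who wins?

B

A: 12·1 + 10·0 + 40·2 + 34·0 + 35·1 + 11·3 + 8·0 = 160
B: 12·4 + 10·3 + 40·3 + 34·2 + 35·4 + 11·4 + 8·2 = 466
E: 12·0 + 10·4 + 40·0 + 34·3 + 35·3 + 11·2 + 8·1 = 277
D: 12·3 + 10·1 + 40·4 + 34·4 + 35·2 + 11·0 + 8·3 = 436
C: 12·2 + 10·2 + 40·1 + 34·1 + 35·0 + 11·1 + 8·4 = 161
B has the highest Borda score (466).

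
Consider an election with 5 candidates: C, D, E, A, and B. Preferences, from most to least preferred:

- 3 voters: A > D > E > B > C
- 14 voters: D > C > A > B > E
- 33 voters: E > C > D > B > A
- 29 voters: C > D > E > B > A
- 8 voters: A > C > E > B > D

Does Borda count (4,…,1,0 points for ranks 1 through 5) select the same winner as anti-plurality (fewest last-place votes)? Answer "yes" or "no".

Borda — scores: C 281, D 218, E 212, A 72, B 87. Winner: C.
Anti-plurality — last-place votes: C 3, D 8, E 14, A 62, B 0. Winner: B.
The two methods disagree.

no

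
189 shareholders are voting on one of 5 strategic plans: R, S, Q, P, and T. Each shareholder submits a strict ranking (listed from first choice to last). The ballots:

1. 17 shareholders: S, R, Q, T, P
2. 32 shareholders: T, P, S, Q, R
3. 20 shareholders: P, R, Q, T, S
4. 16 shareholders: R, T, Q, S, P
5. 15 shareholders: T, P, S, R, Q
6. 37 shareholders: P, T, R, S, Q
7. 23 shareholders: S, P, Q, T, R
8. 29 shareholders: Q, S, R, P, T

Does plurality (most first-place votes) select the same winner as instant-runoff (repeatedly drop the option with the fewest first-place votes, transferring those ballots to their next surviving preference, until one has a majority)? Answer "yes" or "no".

no

Plurality — first-place votes: R 16, S 40, Q 29, P 57, T 47. Winner: P.
Instant-runoff — R1 R 16, S 40, Q 29, P 57, T 47 (R out); R2 S 40, Q 29, P 57, T 63 (Q out); R3 S 69, P 57, T 63 (P out); R4 S 69, T 120 (T winner). Winner: T.
The two methods disagree.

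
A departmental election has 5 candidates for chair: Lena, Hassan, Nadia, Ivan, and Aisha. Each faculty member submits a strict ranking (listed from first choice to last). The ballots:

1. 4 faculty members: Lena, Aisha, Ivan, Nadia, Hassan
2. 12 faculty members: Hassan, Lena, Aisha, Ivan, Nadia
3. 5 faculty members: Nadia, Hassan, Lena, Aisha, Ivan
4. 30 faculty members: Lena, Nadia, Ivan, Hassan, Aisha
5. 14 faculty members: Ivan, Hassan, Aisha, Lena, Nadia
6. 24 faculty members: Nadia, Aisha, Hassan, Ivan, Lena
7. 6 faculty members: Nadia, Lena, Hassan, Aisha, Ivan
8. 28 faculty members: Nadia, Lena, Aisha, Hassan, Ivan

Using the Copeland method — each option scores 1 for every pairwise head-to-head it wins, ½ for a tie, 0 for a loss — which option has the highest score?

Lena: beats Hassan, Ivan, and Aisha; loses to Nadia → score 3.
Hassan: beats Ivan and Aisha; loses to Lena and Nadia → score 2.
Nadia: beats Lena, Hassan, Ivan, and Aisha → score 4.
Ivan: loses to Lena, Hassan, Nadia, and Aisha → score 0.
Aisha: beats Ivan; loses to Lena, Hassan, and Nadia → score 1.
Nadia has the best pairwise record.

Nadia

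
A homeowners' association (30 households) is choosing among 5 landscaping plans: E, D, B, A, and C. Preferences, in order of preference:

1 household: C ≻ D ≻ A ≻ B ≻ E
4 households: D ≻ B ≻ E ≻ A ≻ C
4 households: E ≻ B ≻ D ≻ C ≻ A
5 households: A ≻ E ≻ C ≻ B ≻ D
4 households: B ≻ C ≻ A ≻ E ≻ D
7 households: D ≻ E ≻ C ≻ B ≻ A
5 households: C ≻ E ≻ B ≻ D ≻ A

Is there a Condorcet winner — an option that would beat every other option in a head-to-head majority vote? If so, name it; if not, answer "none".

E vs D: 18–12 for E.
E vs B: 21–9 for E.
E vs A: 20–10 for E.
E vs C: 20–10 for E.
E beats every other option head-to-head.

E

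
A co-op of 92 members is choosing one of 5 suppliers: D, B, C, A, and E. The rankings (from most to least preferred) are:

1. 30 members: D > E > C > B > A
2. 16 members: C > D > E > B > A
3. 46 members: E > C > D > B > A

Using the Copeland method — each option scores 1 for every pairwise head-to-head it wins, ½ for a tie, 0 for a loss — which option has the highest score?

E

D: beats B and A; ties E; loses to C → score 2.5.
B: beats A; loses to D, C, and E → score 1.
C: beats D, B, and A; loses to E → score 3.
A: loses to D, B, C, and E → score 0.
E: beats B, C, and A; ties D → score 3.5.
E has the best pairwise record.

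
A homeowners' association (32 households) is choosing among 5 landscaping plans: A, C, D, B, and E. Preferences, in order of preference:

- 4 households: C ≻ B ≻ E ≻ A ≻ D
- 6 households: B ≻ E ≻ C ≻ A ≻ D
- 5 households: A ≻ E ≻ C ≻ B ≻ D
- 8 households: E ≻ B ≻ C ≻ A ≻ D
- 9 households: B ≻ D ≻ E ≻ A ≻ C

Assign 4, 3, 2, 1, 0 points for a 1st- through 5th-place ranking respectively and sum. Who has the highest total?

B

A: 4·1 + 6·1 + 5·4 + 8·1 + 9·1 = 47
C: 4·4 + 6·2 + 5·2 + 8·2 + 9·0 = 54
D: 4·0 + 6·0 + 5·0 + 8·0 + 9·3 = 27
B: 4·3 + 6·4 + 5·1 + 8·3 + 9·4 = 101
E: 4·2 + 6·3 + 5·3 + 8·4 + 9·2 = 91
B has the highest Borda score (101).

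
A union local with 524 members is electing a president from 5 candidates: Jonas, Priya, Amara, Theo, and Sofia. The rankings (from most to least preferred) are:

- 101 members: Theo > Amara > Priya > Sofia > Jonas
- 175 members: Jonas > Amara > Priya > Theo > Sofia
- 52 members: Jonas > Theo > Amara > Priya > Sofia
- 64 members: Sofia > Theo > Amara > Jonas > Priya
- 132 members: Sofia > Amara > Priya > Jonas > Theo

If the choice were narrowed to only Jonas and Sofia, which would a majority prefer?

Sofia

Voters preferring Jonas to Sofia: 227; preferring Sofia to Jonas: 297.
Sofia wins the head-to-head.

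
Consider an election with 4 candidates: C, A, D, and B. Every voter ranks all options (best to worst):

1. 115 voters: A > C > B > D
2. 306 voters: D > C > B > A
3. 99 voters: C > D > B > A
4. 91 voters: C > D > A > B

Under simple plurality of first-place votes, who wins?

D

First-place votes: C 190, A 115, D 306, B 0.
D has the most first-place votes.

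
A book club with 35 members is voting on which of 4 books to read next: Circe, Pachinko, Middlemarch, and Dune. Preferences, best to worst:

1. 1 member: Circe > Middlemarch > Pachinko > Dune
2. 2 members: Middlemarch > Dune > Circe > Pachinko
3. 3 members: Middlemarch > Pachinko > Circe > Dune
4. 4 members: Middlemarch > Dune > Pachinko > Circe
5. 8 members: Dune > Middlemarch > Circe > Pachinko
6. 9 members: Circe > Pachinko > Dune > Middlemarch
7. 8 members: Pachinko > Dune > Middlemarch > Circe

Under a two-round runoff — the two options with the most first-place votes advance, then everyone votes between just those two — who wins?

Middlemarch

Round 1 first-place votes: Circe 10, Pachinko 8, Middlemarch 9, Dune 8.
Circe and Middlemarch advance.
Runoff: Circe is preferred to Middlemarch by 10 voters; Middlemarch by 25.
Middlemarch wins the runoff.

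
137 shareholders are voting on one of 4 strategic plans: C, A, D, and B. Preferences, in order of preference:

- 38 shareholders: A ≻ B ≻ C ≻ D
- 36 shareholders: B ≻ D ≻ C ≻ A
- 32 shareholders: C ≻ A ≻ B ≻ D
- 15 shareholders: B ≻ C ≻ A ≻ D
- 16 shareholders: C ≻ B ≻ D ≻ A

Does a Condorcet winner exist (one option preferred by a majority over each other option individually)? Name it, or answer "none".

Checking pairwise contests:
B beats C 89–48.
C beats A 99–38.
C beats D 101–36.
A beats B 70–67.
Every option loses at least one head-to-head, so there is no Condorcet winner.

none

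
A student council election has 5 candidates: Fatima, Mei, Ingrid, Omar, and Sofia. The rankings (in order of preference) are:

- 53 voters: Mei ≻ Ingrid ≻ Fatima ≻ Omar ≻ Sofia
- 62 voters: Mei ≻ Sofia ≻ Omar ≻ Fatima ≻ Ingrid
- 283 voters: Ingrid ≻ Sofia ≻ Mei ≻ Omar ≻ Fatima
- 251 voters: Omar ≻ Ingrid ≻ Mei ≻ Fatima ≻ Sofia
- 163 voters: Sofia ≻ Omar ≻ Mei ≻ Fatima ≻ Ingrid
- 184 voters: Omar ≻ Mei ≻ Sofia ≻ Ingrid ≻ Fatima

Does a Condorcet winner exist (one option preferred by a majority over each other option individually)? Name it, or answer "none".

Checking pairwise contests:
Mei beats Fatima 996–0.
Ingrid beats Mei 534–462.
Omar beats Ingrid 660–336.
Sofia beats Omar 508–488.
Mei beats Sofia 550–446.
Every option loses at least one head-to-head, so there is no Condorcet winner.

none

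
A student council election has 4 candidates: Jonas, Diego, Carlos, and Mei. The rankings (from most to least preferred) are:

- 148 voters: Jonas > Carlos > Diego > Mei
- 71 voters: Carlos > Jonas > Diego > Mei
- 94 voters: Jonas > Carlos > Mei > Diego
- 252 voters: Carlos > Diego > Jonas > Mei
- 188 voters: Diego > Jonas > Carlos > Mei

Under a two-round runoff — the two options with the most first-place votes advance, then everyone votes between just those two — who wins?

Round 1 first-place votes: Jonas 242, Diego 188, Carlos 323, Mei 0.
Carlos and Jonas advance.
Runoff: Carlos is preferred to Jonas by 323 voters; Jonas by 430.
Jonas wins the runoff.

Jonas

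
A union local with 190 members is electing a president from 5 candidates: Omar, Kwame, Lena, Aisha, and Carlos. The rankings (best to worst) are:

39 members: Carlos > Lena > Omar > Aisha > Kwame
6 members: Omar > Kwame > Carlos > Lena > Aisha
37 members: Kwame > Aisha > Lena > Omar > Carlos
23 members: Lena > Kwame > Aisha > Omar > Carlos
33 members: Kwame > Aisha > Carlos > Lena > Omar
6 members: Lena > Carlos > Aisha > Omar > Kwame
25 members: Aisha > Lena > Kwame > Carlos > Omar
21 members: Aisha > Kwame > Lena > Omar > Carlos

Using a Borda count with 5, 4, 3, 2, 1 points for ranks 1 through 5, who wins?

Aisha

Omar: 39·3 + 6·5 + 37·2 + 23·2 + 33·1 + 6·2 + 25·1 + 21·2 = 379
Kwame: 39·1 + 6·4 + 37·5 + 23·4 + 33·5 + 6·1 + 25·3 + 21·4 = 670
Lena: 39·4 + 6·2 + 37·3 + 23·5 + 33·2 + 6·5 + 25·4 + 21·3 = 653
Aisha: 39·2 + 6·1 + 37·4 + 23·3 + 33·4 + 6·3 + 25·5 + 21·5 = 681
Carlos: 39·5 + 6·3 + 37·1 + 23·1 + 33·3 + 6·4 + 25·2 + 21·1 = 467
Aisha has the highest Borda score (681).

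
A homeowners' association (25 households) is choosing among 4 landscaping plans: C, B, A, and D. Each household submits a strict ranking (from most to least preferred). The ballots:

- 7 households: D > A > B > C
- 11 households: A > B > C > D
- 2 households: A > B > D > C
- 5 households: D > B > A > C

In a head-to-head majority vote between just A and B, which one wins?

A

Voters preferring A to B: 20; preferring B to A: 5.
A wins the head-to-head.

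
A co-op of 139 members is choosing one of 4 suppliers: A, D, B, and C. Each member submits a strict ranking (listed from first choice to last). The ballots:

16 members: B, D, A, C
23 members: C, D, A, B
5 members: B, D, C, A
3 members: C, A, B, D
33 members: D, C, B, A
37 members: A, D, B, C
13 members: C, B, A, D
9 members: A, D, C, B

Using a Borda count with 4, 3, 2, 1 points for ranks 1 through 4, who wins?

A: 16·2 + 23·2 + 5·1 + 3·3 + 33·1 + 37·4 + 13·2 + 9·4 = 335
D: 16·3 + 23·3 + 5·3 + 3·1 + 33·4 + 37·3 + 13·1 + 9·3 = 418
B: 16·4 + 23·1 + 5·4 + 3·2 + 33·2 + 37·2 + 13·3 + 9·1 = 301
C: 16·1 + 23·4 + 5·2 + 3·4 + 33·3 + 37·1 + 13·4 + 9·2 = 336
D has the highest Borda score (418).

D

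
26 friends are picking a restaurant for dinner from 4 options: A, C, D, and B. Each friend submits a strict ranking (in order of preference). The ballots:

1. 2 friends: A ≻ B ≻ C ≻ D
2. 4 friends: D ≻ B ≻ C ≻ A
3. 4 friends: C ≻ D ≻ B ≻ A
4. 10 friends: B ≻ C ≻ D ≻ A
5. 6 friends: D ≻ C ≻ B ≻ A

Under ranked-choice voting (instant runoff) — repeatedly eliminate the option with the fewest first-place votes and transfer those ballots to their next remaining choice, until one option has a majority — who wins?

Round 1: A 2, C 4, D 10, B 10. Eliminate A.
Round 2: C 4, D 10, B 12. Eliminate C.
Round 3: D 14, B 12. D has a majority.

D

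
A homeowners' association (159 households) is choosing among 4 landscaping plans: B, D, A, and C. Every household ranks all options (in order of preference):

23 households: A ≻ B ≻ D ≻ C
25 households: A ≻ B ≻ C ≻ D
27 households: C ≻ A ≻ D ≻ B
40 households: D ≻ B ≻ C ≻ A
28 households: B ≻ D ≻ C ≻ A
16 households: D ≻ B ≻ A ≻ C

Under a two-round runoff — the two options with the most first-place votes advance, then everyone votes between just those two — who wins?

D

Round 1 first-place votes: B 28, D 56, A 48, C 27.
D and A advance.
Runoff: D is preferred to A by 84 voters; A by 75.
D wins the runoff.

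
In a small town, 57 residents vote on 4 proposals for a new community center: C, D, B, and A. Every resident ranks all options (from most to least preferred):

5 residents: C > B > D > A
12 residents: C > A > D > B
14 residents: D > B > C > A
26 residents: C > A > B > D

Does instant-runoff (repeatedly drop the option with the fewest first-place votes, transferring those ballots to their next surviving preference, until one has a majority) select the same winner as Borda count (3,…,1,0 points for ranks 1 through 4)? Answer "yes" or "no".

Instant-runoff — R1 C 43, D 14, B 0, A 0 (C winner). Winner: C.
Borda — scores: C 143, D 59, B 64, A 76. Winner: C.
The two methods agree.

yes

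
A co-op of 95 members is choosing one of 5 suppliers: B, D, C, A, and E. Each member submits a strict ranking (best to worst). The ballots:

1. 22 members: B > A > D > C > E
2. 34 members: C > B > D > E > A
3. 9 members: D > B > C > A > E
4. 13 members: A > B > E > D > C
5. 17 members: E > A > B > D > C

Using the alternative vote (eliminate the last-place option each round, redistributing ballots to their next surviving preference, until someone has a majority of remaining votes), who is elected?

B

Round 1: B 22, D 9, C 34, A 13, E 17. Eliminate D.
Round 2: B 31, C 34, A 13, E 17. Eliminate A.
Round 3: B 44, C 34, E 17. Eliminate E.
Round 4: B 61, C 34. B has a majority.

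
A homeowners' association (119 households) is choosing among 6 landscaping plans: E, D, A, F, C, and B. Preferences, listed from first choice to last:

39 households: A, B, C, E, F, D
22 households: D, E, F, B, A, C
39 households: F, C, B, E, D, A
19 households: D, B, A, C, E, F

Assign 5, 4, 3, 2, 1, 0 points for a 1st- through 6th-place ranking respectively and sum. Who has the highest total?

B

E: 39·2 + 22·4 + 39·2 + 19·1 = 263
D: 39·0 + 22·5 + 39·1 + 19·5 = 244
A: 39·5 + 22·1 + 39·0 + 19·3 = 274
F: 39·1 + 22·3 + 39·5 + 19·0 = 300
C: 39·3 + 22·0 + 39·4 + 19·2 = 311
B: 39·4 + 22·2 + 39·3 + 19·4 = 393
B has the highest Borda score (393).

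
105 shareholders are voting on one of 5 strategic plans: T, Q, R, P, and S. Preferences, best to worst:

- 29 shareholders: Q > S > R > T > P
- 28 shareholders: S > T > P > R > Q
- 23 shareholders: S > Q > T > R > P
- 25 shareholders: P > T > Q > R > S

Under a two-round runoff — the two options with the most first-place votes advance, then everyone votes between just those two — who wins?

Q

Round 1 first-place votes: T 0, Q 29, R 0, P 25, S 51.
S and Q advance.
Runoff: S is preferred to Q by 51 voters; Q by 54.
Q wins the runoff.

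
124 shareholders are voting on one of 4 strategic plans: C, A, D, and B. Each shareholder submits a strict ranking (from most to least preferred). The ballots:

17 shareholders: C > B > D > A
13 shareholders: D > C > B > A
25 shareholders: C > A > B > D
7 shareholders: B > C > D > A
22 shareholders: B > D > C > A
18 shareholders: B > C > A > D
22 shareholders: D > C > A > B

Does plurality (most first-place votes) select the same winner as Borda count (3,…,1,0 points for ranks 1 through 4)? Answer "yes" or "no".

no

Plurality — first-place votes: C 42, A 0, D 35, B 47. Winner: B.
Borda — scores: C 268, A 90, D 173, B 213. Winner: C.
The two methods disagree.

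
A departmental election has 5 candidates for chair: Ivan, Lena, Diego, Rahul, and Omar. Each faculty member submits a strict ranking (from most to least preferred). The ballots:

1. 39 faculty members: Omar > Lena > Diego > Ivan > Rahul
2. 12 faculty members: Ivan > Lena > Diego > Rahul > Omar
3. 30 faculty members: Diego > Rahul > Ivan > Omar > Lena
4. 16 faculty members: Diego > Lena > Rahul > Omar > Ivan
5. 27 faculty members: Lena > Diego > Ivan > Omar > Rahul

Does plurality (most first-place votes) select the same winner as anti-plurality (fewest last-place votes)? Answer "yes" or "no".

Plurality — first-place votes: Ivan 12, Lena 27, Diego 46, Rahul 0, Omar 39. Winner: Diego.
Anti-plurality — last-place votes: Ivan 16, Lena 30, Diego 0, Rahul 66, Omar 12. Winner: Diego.
The two methods agree.

yes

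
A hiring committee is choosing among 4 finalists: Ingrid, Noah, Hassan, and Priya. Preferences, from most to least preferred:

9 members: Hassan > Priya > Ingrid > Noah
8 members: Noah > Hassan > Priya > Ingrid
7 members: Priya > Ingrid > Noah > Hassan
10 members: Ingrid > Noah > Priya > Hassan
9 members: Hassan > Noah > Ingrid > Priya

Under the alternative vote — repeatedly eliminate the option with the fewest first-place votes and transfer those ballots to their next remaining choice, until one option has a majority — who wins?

Hassan

Round 1: Ingrid 10, Noah 8, Hassan 18, Priya 7. Eliminate Priya.
Round 2: Ingrid 17, Noah 8, Hassan 18. Eliminate Noah.
Round 3: Ingrid 17, Hassan 26. Hassan has a majority.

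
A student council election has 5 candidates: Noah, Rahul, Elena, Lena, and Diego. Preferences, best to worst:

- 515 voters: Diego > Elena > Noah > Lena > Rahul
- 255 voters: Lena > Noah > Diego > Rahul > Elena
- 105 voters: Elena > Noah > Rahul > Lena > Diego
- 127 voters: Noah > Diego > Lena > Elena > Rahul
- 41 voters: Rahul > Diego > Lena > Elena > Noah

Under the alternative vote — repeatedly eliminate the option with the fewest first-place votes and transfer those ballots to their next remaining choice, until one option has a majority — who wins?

Diego

Round 1: Noah 127, Rahul 41, Elena 105, Lena 255, Diego 515. Eliminate Rahul.
Round 2: Noah 127, Elena 105, Lena 255, Diego 556. Diego has a majority.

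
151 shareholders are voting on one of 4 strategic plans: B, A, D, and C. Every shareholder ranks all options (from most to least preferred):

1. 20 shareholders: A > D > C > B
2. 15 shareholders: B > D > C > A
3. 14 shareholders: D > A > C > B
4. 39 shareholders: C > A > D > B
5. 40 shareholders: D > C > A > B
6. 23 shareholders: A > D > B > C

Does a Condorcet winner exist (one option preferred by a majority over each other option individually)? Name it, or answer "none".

Checking pairwise contests:
A beats B 136–15.
C beats A 94–57.
A beats D 82–69.
D beats C 112–39.
Every option loses at least one head-to-head, so there is no Condorcet winner.

none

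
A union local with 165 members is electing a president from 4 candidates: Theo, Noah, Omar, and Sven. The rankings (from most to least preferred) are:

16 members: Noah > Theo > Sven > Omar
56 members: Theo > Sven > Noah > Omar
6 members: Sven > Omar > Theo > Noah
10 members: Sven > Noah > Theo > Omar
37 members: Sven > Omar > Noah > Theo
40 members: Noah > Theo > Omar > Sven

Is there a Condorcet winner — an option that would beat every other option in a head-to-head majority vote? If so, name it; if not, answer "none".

none

Checking pairwise contests:
Noah beats Theo 103–62.
Sven beats Noah 109–56.
Theo beats Omar 122–43.
Theo beats Sven 112–53.
Every option loses at least one head-to-head, so there is no Condorcet winner.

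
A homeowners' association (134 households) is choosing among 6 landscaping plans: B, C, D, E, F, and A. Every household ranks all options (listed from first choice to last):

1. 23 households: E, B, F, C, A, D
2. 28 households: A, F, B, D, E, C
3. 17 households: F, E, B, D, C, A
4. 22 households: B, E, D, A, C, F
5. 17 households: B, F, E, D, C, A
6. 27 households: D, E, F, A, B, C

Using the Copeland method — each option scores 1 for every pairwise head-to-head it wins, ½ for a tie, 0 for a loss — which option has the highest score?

E

B: beats C, D, and A; ties E; loses to F → score 3.5.
C: loses to B, D, E, F, and A → score 0.
D: beats C and A; loses to B, E, and F → score 2.
E: beats C, D, F, and A; ties B → score 4.5.
F: beats B, C, D, and A; loses to E → score 4.
A: beats C; loses to B, D, E, and F → score 1.
E has the best pairwise record.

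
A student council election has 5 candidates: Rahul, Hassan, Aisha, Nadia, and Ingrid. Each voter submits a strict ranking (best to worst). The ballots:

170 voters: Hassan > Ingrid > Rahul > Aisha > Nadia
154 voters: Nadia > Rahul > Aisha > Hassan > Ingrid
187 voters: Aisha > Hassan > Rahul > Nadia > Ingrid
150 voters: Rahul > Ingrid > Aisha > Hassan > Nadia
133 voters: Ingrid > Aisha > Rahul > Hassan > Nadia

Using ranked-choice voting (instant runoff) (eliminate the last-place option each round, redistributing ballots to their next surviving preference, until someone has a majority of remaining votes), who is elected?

Aisha

Round 1: Rahul 150, Hassan 170, Aisha 187, Nadia 154, Ingrid 133. Eliminate Ingrid.
Round 2: Rahul 150, Hassan 170, Aisha 320, Nadia 154. Eliminate Rahul.
Round 3: Hassan 170, Aisha 470, Nadia 154. Aisha has a majority.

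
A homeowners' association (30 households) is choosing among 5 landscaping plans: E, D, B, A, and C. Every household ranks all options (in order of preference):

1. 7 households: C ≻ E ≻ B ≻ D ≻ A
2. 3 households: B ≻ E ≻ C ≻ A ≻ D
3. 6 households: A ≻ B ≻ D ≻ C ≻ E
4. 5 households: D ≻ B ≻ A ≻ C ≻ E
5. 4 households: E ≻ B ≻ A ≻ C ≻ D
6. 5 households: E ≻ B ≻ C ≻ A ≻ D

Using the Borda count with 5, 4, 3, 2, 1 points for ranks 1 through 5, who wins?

E: 7·4 + 3·4 + 6·1 + 5·1 + 4·5 + 5·5 = 96
D: 7·2 + 3·1 + 6·3 + 5·5 + 4·1 + 5·1 = 69
B: 7·3 + 3·5 + 6·4 + 5·4 + 4·4 + 5·4 = 116
A: 7·1 + 3·2 + 6·5 + 5·3 + 4·3 + 5·2 = 80
C: 7·5 + 3·3 + 6·2 + 5·2 + 4·2 + 5·3 = 89
B has the highest Borda score (116).

B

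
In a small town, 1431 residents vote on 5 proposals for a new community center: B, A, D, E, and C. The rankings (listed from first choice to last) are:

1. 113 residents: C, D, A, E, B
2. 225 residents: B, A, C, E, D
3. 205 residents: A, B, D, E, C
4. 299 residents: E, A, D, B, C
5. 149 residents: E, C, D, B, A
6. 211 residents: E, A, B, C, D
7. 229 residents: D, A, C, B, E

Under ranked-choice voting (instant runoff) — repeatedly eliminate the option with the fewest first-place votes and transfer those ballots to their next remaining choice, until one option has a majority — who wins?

Round 1: B 225, A 205, D 229, E 659, C 113. Eliminate C.
Round 2: B 225, A 205, D 342, E 659. Eliminate A.
Round 3: B 430, D 342, E 659. Eliminate D.
Round 4: B 659, E 772. E has a majority.

E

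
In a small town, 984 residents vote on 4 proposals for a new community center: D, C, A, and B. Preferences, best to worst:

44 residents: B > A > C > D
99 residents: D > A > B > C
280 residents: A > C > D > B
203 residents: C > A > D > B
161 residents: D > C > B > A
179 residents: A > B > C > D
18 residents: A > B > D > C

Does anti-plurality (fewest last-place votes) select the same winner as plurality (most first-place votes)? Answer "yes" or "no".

no

Anti-plurality — last-place votes: D 223, C 117, A 161, B 483. Winner: C.
Plurality — first-place votes: D 260, C 203, A 477, B 44. Winner: A.
The two methods disagree.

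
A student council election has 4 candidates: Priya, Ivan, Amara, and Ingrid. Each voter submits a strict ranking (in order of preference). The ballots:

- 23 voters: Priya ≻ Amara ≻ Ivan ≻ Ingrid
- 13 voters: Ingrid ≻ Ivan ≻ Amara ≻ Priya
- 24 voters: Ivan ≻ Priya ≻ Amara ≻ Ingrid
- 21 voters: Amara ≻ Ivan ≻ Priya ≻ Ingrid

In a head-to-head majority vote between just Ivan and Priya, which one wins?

Voters preferring Ivan to Priya: 58; preferring Priya to Ivan: 23.
Ivan wins the head-to-head.

Ivan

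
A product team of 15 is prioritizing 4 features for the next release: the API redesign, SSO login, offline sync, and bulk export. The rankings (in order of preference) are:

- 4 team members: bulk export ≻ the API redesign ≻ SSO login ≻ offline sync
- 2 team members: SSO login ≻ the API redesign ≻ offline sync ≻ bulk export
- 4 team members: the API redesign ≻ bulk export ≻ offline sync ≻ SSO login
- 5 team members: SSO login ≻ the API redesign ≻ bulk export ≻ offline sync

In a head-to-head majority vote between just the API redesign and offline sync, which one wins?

Voters preferring the API redesign to offline sync: 15; preferring offline sync to the API redesign: 0.
the API redesign wins the head-to-head.

the API redesign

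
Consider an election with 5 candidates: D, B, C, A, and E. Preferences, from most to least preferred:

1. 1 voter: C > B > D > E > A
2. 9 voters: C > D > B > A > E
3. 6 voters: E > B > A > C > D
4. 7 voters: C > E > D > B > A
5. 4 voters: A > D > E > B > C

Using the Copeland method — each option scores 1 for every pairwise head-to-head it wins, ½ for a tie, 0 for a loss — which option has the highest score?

D: beats B, A, and E; loses to C → score 3.
B: beats A; loses to D, C, and E → score 1.
C: beats D, B, A, and E → score 4.
A: loses to D, B, C, and E → score 0.
E: beats B and A; loses to D and C → score 2.
C has the best pairwise record.

C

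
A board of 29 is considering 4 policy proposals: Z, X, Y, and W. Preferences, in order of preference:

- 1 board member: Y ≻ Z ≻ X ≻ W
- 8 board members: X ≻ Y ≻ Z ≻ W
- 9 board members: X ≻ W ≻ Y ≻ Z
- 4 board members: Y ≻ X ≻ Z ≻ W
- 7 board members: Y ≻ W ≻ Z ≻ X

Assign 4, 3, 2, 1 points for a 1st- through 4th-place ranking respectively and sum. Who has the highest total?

Y

Z: 1·3 + 8·2 + 9·1 + 4·2 + 7·2 = 50
X: 1·2 + 8·4 + 9·4 + 4·3 + 7·1 = 89
Y: 1·4 + 8·3 + 9·2 + 4·4 + 7·4 = 90
W: 1·1 + 8·1 + 9·3 + 4·1 + 7·3 = 61
Y has the highest Borda score (90).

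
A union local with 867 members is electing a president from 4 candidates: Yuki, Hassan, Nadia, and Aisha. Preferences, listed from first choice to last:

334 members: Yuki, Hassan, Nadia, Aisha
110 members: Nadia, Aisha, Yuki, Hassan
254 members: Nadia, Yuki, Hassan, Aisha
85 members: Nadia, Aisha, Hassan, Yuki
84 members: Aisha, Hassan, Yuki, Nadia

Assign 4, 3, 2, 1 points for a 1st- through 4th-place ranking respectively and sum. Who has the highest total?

Yuki: 334·4 + 110·2 + 254·3 + 85·1 + 84·2 = 2571
Hassan: 334·3 + 110·1 + 254·2 + 85·2 + 84·3 = 2042
Nadia: 334·2 + 110·4 + 254·4 + 85·4 + 84·1 = 2548
Aisha: 334·1 + 110·3 + 254·1 + 85·3 + 84·4 = 1509
Yuki has the highest Borda score (2571).

Yuki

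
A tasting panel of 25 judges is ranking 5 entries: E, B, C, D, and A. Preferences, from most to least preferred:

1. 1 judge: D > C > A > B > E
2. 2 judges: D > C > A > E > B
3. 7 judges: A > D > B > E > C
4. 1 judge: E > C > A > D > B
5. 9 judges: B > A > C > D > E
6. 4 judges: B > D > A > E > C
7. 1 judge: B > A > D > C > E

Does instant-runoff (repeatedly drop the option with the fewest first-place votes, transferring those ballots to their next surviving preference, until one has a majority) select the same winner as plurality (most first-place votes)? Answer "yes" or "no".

Instant-runoff — R1 E 1, B 14, C 0, D 3, A 7 (B winner). Winner: B.
Plurality — first-place votes: E 1, B 14, C 0, D 3, A 7. Winner: B.
The two methods agree.

yes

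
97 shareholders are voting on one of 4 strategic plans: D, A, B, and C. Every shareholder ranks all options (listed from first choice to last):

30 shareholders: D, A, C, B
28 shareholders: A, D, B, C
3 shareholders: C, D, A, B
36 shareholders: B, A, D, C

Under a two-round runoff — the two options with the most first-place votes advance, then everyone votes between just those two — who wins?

Round 1 first-place votes: D 30, A 28, B 36, C 3.
B and D advance.
Runoff: B is preferred to D by 36 voters; D by 61.
D wins the runoff.

D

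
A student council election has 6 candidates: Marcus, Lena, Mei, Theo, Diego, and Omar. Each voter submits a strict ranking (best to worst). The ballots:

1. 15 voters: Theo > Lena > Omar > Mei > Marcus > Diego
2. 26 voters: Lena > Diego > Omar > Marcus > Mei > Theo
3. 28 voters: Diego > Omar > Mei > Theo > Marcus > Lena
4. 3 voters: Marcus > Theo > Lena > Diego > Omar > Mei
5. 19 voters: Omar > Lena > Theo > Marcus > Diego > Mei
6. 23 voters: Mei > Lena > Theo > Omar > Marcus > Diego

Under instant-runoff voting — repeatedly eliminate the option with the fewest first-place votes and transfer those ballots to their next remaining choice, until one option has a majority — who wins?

Lena

Round 1: Marcus 3, Lena 26, Mei 23, Theo 15, Diego 28, Omar 19. Eliminate Marcus.
Round 2: Lena 26, Mei 23, Theo 18, Diego 28, Omar 19. Eliminate Theo.
Round 3: Lena 44, Mei 23, Diego 28, Omar 19. Eliminate Omar.
Round 4: Lena 63, Mei 23, Diego 28. Lena has a majority.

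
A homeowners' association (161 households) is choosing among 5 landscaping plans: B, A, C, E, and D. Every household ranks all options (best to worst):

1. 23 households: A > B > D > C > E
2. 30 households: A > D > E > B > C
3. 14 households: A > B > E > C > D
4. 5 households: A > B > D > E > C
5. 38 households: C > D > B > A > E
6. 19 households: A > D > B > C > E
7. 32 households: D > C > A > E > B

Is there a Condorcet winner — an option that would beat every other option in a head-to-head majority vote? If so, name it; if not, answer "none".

A vs B: 123–38 for A.
A vs C: 91–70 for A.
A vs E: 161–0 for A.
A vs D: 91–70 for A.
A beats every other option head-to-head.

A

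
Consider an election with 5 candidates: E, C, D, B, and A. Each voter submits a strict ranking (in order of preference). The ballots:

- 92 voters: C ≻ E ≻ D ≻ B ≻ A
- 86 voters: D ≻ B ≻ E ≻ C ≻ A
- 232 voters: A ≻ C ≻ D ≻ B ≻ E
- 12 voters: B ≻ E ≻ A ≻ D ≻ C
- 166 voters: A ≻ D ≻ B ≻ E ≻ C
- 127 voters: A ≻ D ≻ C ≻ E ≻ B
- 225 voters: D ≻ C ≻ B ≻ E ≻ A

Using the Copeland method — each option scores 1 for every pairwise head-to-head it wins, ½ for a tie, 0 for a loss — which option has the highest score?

E: loses to C, D, B, and A → score 0.
C: beats E and B; loses to D and A → score 2.
D: beats E, C, and B; loses to A → score 3.
B: beats E; loses to C, D, and A → score 1.
A: beats E, C, D, and B → score 4.
A has the best pairwise record.

A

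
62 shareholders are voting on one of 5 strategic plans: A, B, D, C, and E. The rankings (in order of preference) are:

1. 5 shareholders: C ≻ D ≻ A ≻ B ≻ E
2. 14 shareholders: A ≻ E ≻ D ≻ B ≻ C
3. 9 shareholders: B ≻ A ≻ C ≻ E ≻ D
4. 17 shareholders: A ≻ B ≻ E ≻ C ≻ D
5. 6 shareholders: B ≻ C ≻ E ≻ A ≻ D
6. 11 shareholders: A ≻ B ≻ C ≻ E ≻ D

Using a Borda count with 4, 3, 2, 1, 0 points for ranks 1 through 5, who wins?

A: 5·2 + 14·4 + 9·3 + 17·4 + 6·1 + 11·4 = 211
B: 5·1 + 14·1 + 9·4 + 17·3 + 6·4 + 11·3 = 163
D: 5·3 + 14·2 + 9·0 + 17·0 + 6·0 + 11·0 = 43
C: 5·4 + 14·0 + 9·2 + 17·1 + 6·3 + 11·2 = 95
E: 5·0 + 14·3 + 9·1 + 17·2 + 6·2 + 11·1 = 108
A has the highest Borda score (211).

A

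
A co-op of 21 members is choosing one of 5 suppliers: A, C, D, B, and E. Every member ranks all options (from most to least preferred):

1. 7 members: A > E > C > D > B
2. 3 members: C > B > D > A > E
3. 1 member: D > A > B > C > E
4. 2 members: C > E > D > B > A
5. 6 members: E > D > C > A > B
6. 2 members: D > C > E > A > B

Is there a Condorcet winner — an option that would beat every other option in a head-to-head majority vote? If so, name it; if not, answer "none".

none

Checking pairwise contests:
C beats A 13–8.
E beats C 13–8.
C beats D 12–9.
A beats B 16–5.
A beats E 11–10.
Every option loses at least one head-to-head, so there is no Condorcet winner.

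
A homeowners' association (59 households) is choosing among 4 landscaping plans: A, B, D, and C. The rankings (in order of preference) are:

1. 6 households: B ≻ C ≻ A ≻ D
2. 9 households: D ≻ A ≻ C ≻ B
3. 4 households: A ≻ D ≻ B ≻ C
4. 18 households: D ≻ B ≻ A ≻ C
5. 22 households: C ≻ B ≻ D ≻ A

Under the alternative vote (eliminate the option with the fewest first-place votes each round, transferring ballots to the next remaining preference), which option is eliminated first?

Round 1: A 4, B 6, D 27, C 22. Eliminate A.

A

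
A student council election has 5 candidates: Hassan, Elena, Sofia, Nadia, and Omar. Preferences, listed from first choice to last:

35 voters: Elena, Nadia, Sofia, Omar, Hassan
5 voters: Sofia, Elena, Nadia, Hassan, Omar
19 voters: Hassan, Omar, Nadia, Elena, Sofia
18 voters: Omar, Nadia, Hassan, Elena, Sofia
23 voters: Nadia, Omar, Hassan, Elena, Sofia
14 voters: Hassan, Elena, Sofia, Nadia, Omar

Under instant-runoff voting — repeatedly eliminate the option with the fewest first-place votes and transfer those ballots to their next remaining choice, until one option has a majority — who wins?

Nadia

Round 1: Hassan 33, Elena 35, Sofia 5, Nadia 23, Omar 18. Eliminate Sofia.
Round 2: Hassan 33, Elena 40, Nadia 23, Omar 18. Eliminate Omar.
Round 3: Hassan 33, Elena 40, Nadia 41. Eliminate Hassan.
Round 4: Elena 54, Nadia 60. Nadia has a majority.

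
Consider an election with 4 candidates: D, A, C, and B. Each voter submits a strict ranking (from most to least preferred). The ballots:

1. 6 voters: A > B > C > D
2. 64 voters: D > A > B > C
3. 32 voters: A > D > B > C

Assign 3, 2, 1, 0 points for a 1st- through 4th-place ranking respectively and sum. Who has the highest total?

D

D: 6·0 + 64·3 + 32·2 = 256
A: 6·3 + 64·2 + 32·3 = 242
C: 6·1 + 64·0 + 32·0 = 6
B: 6·2 + 64·1 + 32·1 = 108
D has the highest Borda score (256).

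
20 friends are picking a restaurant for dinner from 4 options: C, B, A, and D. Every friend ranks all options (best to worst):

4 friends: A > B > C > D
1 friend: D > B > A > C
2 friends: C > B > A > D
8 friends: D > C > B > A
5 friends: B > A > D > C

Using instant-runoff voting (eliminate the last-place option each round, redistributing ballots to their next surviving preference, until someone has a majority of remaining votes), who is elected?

Round 1: C 2, B 5, A 4, D 9. Eliminate C.
Round 2: B 7, A 4, D 9. Eliminate A.
Round 3: B 11, D 9. B has a majority.

B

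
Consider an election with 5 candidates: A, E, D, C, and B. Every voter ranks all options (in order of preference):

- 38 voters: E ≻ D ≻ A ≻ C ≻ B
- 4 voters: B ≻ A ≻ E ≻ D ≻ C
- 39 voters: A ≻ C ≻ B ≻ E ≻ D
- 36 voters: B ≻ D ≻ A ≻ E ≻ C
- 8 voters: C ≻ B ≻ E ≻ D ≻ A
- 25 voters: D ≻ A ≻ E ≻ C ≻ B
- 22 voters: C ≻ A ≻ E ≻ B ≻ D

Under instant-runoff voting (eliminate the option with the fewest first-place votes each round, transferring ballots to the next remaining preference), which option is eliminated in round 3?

Round 1: A 39, E 38, D 25, C 30, B 40. Eliminate D.
Round 2: A 64, E 38, C 30, B 40. Eliminate C.
Round 3: A 86, E 38, B 48. Eliminate E.

E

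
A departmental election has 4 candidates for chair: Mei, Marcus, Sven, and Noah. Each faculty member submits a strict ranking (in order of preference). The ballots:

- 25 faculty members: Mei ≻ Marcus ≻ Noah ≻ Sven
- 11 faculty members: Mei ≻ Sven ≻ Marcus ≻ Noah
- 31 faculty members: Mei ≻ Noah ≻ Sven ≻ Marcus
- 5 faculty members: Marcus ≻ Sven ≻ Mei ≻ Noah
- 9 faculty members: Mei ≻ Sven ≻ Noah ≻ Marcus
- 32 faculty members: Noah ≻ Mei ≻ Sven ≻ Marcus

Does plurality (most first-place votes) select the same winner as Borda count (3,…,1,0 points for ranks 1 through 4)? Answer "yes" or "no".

yes

Plurality — first-place votes: Mei 76, Marcus 5, Sven 0, Noah 32. Winner: Mei.
Borda — scores: Mei 297, Marcus 76, Sven 113, Noah 192. Winner: Mei.
The two methods agree.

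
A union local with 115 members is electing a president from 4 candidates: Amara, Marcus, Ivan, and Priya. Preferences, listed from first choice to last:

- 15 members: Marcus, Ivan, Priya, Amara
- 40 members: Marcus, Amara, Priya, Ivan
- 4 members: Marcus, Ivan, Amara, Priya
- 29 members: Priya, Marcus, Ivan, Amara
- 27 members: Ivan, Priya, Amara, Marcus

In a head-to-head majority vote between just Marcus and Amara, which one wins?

Voters preferring Marcus to Amara: 88; preferring Amara to Marcus: 27.
Marcus wins the head-to-head.

Marcus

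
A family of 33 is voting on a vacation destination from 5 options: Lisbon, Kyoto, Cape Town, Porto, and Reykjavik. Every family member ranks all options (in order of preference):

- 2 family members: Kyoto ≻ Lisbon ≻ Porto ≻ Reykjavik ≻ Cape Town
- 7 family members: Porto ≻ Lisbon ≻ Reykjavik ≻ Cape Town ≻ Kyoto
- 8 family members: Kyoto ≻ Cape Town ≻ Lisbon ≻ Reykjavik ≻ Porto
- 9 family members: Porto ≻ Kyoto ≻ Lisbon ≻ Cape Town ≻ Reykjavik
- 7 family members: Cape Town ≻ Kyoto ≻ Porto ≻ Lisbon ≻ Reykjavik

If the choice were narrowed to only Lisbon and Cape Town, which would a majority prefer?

Voters preferring Lisbon to Cape Town: 18; preferring Cape Town to Lisbon: 15.
Lisbon wins the head-to-head.

Lisbon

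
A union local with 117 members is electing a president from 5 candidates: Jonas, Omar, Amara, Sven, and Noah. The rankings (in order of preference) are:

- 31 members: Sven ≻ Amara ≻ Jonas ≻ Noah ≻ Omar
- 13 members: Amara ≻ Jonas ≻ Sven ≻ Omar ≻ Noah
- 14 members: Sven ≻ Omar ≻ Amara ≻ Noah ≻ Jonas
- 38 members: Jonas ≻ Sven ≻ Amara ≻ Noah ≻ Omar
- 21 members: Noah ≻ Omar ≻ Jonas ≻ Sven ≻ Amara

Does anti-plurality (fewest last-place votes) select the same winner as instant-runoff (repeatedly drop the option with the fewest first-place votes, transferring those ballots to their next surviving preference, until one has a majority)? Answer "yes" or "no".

no

Anti-plurality — last-place votes: Jonas 14, Omar 69, Amara 21, Sven 0, Noah 13. Winner: Sven.
Instant-runoff — R1 Jonas 38, Omar 0, Amara 13, Sven 45, Noah 21 (Omar out); R2 Jonas 38, Amara 13, Sven 45, Noah 21 (Amara out); R3 Jonas 51, Sven 45, Noah 21 (Noah out); R4 Jonas 72, Sven 45 (Jonas winner). Winner: Jonas.
The two methods disagree.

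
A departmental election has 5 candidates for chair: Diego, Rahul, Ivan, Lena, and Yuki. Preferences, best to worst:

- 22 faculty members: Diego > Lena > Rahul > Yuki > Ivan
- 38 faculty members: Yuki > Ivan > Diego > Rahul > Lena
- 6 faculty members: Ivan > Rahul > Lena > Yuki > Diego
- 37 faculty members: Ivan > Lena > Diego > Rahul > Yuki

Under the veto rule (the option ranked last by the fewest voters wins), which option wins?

Rahul

Last-place votes: Diego 6, Rahul 0, Ivan 22, Lena 38, Yuki 37.
Rahul is ranked last by the fewest voters, so Rahul wins.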